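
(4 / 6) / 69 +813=168293 / 207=813.01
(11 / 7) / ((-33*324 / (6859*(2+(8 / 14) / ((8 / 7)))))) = -34295 / 13608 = -2.52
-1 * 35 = -35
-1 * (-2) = 2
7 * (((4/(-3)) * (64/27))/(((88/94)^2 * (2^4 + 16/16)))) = -247408/166617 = -1.48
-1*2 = -2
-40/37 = -1.08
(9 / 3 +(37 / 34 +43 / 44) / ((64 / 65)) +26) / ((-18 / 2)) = -1488713 / 430848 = -3.46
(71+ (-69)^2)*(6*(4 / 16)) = 7248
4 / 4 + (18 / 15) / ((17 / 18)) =193 / 85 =2.27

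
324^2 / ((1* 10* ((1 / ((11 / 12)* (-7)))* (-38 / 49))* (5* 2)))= 8251551 / 950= 8685.84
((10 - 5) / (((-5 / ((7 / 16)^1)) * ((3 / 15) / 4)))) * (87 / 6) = -126.88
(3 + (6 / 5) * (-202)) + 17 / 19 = -22658 / 95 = -238.51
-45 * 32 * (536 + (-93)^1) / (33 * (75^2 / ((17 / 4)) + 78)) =-602480 / 43681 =-13.79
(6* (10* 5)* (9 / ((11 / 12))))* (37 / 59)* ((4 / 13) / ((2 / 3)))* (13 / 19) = 7192800 / 12331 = 583.31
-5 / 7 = -0.71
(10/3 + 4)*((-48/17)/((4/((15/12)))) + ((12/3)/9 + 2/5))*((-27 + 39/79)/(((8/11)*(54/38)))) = 23268179/3263490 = 7.13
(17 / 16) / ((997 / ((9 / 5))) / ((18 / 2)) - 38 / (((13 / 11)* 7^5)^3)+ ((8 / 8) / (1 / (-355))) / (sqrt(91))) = 47337708842846543367607455924036410385* sqrt(91) / 27440160569696062166352475864032572134624+ 746793307283011640509241166035211406539 / 27440160569696062166352475864032572134624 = 0.04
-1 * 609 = -609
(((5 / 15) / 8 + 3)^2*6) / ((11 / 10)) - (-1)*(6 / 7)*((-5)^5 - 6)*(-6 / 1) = 59700563 / 3696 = 16152.75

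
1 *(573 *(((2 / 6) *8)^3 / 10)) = 48896 / 45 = 1086.58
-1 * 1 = -1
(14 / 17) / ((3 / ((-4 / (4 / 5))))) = -70 / 51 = -1.37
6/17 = 0.35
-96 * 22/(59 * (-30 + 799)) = -2112/45371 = -0.05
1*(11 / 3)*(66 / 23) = 242 / 23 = 10.52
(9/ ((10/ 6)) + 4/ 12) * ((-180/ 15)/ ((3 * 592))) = -43/ 1110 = -0.04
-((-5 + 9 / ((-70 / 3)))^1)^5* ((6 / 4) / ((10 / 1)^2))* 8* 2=22846938136971 / 21008750000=1087.50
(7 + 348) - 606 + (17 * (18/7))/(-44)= -251.99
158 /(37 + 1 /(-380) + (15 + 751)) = 60040 /305139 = 0.20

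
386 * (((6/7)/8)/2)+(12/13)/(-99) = 248279/12012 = 20.67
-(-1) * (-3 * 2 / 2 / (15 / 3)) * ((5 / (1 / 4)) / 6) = -2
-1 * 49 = -49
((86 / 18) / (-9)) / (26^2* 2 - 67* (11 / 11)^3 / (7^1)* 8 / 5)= -35 / 88128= -0.00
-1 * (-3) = 3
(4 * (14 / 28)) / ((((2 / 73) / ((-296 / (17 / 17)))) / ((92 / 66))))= -30120.24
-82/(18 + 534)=-41/276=-0.15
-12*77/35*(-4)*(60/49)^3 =22809600/117649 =193.88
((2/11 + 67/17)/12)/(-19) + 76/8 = 134757/14212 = 9.48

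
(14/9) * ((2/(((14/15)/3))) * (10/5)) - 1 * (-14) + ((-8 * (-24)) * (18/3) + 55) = 1241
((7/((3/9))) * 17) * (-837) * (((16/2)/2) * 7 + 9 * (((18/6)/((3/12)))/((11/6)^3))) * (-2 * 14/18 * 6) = 168995214864/1331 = 126968606.21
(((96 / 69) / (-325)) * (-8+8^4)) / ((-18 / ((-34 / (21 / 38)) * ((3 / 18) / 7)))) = -6036224 / 4238325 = -1.42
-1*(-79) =79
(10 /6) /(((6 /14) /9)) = 35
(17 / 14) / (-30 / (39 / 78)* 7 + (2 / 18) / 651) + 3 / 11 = 14608155 / 54137138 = 0.27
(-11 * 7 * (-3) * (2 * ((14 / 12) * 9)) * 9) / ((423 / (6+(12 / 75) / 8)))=1460151 / 2350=621.34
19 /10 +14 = 159 /10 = 15.90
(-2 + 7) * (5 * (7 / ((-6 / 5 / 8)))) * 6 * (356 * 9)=-22428000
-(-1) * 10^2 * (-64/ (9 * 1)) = -6400/ 9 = -711.11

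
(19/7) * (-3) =-57/7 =-8.14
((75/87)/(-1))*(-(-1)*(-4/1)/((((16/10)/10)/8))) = 5000/29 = 172.41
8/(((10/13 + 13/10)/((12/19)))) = 12480/5111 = 2.44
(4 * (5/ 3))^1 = 20/ 3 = 6.67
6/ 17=0.35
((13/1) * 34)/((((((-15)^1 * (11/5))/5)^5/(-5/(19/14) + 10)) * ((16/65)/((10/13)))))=-172656250/247857489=-0.70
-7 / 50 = -0.14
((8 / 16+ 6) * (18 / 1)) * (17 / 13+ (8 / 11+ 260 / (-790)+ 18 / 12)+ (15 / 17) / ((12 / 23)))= 33856893 / 59092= 572.95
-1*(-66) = 66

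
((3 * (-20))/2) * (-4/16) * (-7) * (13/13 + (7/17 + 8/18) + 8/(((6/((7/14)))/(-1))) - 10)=23590/51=462.55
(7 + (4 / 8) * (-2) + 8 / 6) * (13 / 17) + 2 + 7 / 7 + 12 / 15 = 2399 / 255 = 9.41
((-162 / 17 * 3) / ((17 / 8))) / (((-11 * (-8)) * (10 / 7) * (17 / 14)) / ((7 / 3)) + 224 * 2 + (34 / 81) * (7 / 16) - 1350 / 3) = -864162432 / 4085711201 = -0.21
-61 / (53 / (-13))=793 / 53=14.96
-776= -776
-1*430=-430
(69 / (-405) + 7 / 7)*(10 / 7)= 32 / 27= 1.19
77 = 77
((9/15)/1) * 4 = 12/5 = 2.40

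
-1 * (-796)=796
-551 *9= -4959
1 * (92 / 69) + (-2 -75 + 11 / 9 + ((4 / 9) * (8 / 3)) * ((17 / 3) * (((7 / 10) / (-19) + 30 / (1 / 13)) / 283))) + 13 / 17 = -64.43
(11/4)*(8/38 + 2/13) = 495/494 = 1.00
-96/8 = -12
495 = 495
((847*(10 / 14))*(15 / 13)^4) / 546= 10209375 / 5198102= 1.96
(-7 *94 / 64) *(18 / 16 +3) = -10857 / 256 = -42.41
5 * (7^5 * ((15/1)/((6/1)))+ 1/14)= 210087.86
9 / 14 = 0.64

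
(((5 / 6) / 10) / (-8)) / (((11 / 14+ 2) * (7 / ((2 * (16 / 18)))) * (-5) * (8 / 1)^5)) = 1 / 172523520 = 0.00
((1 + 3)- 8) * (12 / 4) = -12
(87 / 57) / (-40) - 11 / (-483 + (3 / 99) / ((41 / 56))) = -7638767 / 496616680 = -0.02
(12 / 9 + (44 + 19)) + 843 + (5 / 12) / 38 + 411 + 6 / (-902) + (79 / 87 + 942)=13486123579 / 5964024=2261.25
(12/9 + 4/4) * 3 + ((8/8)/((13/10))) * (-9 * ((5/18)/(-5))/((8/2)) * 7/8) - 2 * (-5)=7107/416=17.08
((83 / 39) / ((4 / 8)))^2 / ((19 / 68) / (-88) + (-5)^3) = -164895104 / 1137736899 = -0.14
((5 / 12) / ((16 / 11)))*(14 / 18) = 385 / 1728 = 0.22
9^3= 729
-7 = -7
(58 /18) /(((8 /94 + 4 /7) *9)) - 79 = -1372643 /17496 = -78.45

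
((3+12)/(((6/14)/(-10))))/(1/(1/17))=-350/17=-20.59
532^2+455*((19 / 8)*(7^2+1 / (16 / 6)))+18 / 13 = 279869195 / 832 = 336381.24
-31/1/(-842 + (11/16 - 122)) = 0.03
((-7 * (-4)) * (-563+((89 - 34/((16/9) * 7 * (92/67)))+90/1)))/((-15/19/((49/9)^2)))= 30239603387/74520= 405791.78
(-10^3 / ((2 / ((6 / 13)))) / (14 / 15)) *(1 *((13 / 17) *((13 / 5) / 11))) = -58500 / 1309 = -44.69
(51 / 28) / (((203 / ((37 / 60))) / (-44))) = -6919 / 28420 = -0.24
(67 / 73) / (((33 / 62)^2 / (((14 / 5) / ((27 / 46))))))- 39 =-252690793 / 10732095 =-23.55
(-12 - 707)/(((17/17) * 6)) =-719/6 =-119.83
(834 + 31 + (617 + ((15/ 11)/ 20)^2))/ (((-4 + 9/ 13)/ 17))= -634084581/ 83248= -7616.81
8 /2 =4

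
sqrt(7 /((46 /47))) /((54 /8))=2 * sqrt(15134) /621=0.40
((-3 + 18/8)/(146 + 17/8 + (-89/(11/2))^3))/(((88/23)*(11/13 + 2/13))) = 8349/174163124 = 0.00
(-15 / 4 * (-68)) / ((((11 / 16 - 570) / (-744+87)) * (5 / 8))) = 4288896 / 9109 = 470.84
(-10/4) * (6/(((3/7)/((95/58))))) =-3325/58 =-57.33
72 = 72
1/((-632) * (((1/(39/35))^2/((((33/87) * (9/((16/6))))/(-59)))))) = 451737/10597249600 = 0.00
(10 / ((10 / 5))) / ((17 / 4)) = 1.18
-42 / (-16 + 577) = -14 / 187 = -0.07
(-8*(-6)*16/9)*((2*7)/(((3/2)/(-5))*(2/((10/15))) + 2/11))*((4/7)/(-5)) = 45056/237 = 190.11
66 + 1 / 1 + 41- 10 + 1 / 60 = 5881 / 60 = 98.02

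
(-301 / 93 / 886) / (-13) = 301 / 1071174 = 0.00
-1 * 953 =-953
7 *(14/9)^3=19208/729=26.35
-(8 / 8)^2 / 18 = -1 / 18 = -0.06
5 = 5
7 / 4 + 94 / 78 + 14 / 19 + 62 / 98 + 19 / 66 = 2456305 / 532532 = 4.61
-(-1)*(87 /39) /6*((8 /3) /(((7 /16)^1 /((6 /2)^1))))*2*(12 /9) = 14848 /819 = 18.13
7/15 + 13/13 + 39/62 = 1949/930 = 2.10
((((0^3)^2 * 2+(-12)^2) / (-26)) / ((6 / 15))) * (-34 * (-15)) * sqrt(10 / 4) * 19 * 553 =-482271300 * sqrt(10) / 13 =-117313519.86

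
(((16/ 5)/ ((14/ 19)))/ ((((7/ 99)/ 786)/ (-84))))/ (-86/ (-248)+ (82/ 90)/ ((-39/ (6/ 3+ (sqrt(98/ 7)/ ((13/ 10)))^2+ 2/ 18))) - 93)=9395947690930944/ 215240219033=43653.31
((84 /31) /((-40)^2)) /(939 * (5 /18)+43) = 63 /11302600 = 0.00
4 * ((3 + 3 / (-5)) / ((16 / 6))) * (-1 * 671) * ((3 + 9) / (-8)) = 3623.40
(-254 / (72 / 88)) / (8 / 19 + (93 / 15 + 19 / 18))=-530860 / 13127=-40.44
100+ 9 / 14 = 1409 / 14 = 100.64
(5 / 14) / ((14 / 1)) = 5 / 196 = 0.03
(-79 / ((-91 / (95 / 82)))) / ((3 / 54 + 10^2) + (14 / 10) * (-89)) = -337725 / 8241779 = -0.04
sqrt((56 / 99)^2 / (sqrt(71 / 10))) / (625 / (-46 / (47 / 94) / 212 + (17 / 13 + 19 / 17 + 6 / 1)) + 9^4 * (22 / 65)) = 113571640 * 10^(1 / 4) * 71^(3 / 4) / 32770802605893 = 0.00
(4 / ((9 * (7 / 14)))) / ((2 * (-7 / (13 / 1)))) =-52 / 63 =-0.83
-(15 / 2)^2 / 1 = -225 / 4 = -56.25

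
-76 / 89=-0.85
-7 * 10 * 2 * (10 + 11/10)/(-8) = 777/4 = 194.25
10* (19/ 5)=38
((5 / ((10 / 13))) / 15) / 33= 13 / 990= 0.01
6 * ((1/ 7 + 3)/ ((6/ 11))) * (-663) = -160446/ 7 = -22920.86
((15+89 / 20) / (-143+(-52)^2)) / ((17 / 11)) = 4279 / 870740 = 0.00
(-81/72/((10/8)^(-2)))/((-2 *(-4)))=-225/1024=-0.22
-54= -54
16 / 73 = 0.22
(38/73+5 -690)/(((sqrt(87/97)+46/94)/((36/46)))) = 2050195977/5141755 -993393927*sqrt(8439)/118260365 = -372.93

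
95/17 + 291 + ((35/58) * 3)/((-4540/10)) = 132764159/447644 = 296.58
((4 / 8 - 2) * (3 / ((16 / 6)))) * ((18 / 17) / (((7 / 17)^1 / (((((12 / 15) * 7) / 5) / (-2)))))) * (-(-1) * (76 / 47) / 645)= 1539 / 252625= 0.01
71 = 71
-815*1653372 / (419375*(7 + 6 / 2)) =-134749818 / 419375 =-321.31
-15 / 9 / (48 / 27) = -15 / 16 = -0.94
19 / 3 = 6.33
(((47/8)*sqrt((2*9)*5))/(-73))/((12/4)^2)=-47*sqrt(10)/1752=-0.08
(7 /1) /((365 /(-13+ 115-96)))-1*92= -33538 /365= -91.88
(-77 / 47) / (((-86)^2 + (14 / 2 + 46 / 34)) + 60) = -1309 / 5964018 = -0.00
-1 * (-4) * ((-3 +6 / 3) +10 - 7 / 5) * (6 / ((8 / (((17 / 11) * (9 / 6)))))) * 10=5814 / 11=528.55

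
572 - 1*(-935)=1507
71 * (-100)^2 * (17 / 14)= 6035000 / 7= 862142.86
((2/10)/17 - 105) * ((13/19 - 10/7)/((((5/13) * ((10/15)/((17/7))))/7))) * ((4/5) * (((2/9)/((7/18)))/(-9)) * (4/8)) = -15313584/116375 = -131.59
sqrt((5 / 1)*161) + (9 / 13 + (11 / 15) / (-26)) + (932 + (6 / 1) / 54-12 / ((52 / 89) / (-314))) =sqrt(805) + 8636767 / 1170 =7410.22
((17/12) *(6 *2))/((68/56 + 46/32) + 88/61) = 116144/27973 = 4.15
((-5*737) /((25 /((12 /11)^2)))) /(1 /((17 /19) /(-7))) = 22.42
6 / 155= 0.04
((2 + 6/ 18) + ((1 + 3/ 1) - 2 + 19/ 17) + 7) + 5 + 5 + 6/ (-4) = 20.95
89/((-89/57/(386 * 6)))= -132012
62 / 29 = 2.14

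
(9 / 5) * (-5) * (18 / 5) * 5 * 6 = -972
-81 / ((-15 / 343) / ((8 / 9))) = 8232 / 5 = 1646.40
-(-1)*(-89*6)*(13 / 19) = -6942 / 19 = -365.37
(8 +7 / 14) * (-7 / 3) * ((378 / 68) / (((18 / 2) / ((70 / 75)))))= -343 / 30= -11.43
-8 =-8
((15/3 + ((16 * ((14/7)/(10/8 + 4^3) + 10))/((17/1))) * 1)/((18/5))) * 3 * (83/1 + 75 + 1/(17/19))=50975725/26622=1914.80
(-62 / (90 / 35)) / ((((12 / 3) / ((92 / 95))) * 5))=-4991 / 4275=-1.17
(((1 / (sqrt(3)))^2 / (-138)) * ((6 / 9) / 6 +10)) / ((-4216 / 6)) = 91 / 2618136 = 0.00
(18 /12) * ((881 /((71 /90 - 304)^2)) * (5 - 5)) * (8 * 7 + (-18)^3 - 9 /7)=0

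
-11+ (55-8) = 36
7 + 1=8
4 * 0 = 0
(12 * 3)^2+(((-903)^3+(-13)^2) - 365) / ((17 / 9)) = -389812275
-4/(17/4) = -16/17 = -0.94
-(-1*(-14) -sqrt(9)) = -11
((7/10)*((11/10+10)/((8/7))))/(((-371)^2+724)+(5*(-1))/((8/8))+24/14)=12691/258275200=0.00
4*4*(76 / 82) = 608 / 41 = 14.83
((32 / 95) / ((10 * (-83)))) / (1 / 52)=-832 / 39425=-0.02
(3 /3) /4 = 1 /4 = 0.25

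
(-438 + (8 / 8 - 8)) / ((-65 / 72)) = 6408 / 13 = 492.92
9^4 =6561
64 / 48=4 / 3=1.33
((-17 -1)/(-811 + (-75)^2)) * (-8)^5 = 294912/2407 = 122.52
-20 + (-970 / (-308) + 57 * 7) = 58851 / 154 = 382.15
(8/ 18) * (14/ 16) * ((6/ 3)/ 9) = 7/ 81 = 0.09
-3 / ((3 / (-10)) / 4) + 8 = 48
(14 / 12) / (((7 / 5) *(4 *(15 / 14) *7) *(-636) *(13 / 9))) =-1 / 33072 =-0.00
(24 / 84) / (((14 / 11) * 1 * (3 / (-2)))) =-0.15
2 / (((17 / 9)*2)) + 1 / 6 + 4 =479 / 102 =4.70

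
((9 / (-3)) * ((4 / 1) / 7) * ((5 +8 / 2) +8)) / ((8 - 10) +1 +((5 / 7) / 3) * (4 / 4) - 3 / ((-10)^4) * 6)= 180000 / 4717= 38.16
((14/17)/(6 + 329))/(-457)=-14/2602615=-0.00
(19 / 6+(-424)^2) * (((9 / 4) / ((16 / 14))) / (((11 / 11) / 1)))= 353940.23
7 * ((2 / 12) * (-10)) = -35 / 3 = -11.67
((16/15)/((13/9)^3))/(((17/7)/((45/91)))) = 34992/485537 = 0.07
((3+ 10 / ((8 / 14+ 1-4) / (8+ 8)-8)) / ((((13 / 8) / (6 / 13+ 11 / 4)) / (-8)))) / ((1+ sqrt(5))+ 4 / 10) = 37852220 / 2931643-27037300 * sqrt(5) / 2931643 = -7.71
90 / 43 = 2.09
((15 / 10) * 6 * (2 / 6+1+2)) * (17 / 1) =510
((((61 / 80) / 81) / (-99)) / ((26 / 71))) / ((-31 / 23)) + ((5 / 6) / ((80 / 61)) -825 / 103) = -24545476811 / 3328606710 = -7.37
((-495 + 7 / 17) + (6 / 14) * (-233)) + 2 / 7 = -70705 / 119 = -594.16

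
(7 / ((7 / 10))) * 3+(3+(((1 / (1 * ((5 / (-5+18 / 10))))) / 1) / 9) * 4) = 7361 / 225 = 32.72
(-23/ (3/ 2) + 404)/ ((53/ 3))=22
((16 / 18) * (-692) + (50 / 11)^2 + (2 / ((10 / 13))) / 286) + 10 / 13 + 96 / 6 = -81780973 / 141570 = -577.67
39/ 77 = 0.51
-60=-60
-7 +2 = -5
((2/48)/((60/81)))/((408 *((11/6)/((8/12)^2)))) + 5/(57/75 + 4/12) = 5610041/1226720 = 4.57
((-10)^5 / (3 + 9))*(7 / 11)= -5303.03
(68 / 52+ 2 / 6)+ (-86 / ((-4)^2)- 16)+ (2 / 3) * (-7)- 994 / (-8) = 31153 / 312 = 99.85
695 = 695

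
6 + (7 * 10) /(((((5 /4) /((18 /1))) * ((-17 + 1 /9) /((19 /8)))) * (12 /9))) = -1605 /16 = -100.31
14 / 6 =7 / 3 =2.33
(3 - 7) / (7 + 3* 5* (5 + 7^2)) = -4 / 817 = -0.00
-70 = -70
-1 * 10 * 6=-60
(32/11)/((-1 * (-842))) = 16/4631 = 0.00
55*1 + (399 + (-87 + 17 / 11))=4054 / 11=368.55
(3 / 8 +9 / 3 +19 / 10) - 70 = -2589 / 40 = -64.72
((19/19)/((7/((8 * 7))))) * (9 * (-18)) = -1296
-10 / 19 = -0.53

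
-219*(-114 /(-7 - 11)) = -1387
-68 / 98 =-34 / 49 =-0.69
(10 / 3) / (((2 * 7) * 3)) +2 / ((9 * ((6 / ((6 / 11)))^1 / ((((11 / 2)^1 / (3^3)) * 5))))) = 170 / 1701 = 0.10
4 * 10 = 40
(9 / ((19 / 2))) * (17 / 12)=51 / 38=1.34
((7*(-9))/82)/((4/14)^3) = -21609/656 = -32.94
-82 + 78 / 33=-876 / 11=-79.64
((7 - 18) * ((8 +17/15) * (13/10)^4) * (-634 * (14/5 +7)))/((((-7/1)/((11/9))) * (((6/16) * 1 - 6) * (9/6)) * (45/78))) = 54631105965436/854296875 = 63948.62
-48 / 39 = -16 / 13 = -1.23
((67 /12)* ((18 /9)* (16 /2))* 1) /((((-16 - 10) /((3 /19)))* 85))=-134 /20995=-0.01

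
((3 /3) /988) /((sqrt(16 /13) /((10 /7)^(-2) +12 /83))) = 5267*sqrt(13) /32801600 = 0.00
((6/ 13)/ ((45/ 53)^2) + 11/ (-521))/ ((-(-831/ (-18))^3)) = -22643624/ 3598822205225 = -0.00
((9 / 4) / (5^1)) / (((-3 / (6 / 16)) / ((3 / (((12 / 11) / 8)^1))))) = -99 / 80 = -1.24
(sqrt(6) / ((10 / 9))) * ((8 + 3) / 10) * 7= 693 * sqrt(6) / 100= 16.97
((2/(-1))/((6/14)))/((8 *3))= -7/36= -0.19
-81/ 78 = -27/ 26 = -1.04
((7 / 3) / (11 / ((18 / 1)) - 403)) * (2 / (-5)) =84 / 36215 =0.00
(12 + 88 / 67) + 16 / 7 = 7316 / 469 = 15.60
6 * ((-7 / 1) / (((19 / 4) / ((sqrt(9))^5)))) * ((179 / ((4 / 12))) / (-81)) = 14244.63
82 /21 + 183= 3925 /21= 186.90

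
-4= -4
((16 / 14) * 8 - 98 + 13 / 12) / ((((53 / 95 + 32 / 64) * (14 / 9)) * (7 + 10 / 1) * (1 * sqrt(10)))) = -140087 * sqrt(10) / 446488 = -0.99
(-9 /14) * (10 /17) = -45 /119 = -0.38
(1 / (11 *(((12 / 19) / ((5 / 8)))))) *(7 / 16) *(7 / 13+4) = 39235 / 219648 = 0.18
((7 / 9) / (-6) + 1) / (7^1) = 47 / 378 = 0.12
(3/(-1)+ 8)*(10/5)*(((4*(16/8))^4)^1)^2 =167772160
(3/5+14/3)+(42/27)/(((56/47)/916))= 1201.16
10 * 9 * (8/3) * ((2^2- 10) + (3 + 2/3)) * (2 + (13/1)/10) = -1848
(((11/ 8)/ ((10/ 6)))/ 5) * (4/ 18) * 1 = 11/ 300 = 0.04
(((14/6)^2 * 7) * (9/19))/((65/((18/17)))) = 6174/20995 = 0.29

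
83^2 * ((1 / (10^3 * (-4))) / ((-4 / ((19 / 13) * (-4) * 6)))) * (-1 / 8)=392673 / 208000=1.89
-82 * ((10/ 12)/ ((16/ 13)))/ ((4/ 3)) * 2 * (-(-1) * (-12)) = 7995/ 8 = 999.38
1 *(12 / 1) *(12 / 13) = 144 / 13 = 11.08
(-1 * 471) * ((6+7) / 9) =-680.33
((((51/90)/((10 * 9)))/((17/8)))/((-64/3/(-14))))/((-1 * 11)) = -7/39600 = -0.00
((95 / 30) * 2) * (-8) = -152 / 3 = -50.67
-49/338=-0.14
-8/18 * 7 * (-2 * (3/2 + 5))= 40.44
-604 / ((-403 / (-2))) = -1208 / 403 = -3.00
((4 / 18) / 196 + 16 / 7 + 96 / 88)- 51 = -462031 / 9702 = -47.62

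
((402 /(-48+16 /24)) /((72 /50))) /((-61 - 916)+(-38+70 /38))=1273 /218680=0.01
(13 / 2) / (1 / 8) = 52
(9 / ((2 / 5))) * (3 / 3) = 45 / 2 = 22.50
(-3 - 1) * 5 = -20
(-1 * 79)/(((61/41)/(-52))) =168428/61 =2761.11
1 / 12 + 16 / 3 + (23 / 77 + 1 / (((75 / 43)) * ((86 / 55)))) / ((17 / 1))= 142833 / 26180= 5.46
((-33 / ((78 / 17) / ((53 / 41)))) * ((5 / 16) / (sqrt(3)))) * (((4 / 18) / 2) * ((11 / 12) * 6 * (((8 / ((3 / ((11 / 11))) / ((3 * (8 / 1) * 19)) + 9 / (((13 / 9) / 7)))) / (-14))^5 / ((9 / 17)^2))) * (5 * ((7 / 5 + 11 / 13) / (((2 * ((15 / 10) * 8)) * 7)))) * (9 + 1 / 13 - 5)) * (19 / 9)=635177308585870130104893440 * sqrt(3) / 1355331083079671019136522235009405637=0.00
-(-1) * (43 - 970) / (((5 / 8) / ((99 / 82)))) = -367092 / 205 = -1790.69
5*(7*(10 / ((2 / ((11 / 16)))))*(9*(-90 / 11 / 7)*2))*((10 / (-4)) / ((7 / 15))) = 759375 / 56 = 13560.27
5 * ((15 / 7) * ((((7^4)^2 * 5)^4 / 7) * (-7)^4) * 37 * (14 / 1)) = 1314027338796524711461926764989781250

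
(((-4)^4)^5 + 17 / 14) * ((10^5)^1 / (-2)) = -384829069722025000 / 7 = -54975581388860714.29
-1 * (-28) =28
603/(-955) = -603/955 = -0.63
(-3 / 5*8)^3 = -13824 / 125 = -110.59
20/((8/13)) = 32.50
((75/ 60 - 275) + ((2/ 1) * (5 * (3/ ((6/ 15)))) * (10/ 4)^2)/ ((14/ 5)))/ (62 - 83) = 5.06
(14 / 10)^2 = 49 / 25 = 1.96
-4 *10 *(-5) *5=1000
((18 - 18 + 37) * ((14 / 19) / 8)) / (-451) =-259 / 34276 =-0.01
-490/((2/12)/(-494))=1452360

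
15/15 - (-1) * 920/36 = 239/9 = 26.56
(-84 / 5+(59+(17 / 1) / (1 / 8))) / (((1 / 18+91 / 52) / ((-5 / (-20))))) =8019 / 325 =24.67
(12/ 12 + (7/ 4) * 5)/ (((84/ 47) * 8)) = 611/ 896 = 0.68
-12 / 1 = -12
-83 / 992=-0.08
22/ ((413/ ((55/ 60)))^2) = 1331/ 12280968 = 0.00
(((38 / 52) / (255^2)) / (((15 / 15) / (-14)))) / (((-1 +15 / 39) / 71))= 9443 / 520200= 0.02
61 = 61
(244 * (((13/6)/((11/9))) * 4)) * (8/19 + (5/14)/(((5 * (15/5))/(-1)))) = 1005524/1463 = 687.30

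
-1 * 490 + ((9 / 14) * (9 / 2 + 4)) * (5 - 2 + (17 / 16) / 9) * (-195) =-1707955 / 448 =-3812.40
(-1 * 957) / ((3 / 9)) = -2871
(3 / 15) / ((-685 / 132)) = -132 / 3425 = -0.04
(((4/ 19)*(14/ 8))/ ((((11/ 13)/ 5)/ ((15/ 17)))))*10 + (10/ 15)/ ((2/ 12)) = 82462/ 3553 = 23.21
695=695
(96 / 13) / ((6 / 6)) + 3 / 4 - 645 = -33117 / 52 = -636.87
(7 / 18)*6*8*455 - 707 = 23359 / 3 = 7786.33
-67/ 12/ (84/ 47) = -3149/ 1008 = -3.12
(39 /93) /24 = 13 /744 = 0.02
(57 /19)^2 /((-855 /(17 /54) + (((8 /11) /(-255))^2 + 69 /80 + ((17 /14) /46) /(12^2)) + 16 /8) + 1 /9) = -243216388800 /73313757863113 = -0.00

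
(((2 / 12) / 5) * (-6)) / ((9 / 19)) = -19 / 45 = -0.42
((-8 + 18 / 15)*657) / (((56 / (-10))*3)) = 3723 / 14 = 265.93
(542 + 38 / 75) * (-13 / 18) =-264472 / 675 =-391.81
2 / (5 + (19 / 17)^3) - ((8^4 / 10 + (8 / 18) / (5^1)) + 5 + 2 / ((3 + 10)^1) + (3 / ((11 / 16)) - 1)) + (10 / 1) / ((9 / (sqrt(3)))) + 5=-41746325741 / 101106720 + 10 * sqrt(3) / 9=-410.97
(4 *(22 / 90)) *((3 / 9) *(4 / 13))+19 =33521 / 1755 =19.10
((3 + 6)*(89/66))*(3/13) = 801/286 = 2.80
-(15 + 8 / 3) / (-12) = 53 / 36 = 1.47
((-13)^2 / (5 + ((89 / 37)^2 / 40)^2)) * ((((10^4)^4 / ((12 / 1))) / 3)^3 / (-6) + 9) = -120238722251850079319798100000000000000000000.00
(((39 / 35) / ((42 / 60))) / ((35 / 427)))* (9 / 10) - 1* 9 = 10386 / 1225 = 8.48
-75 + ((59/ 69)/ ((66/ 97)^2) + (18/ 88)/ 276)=-87947785/ 1202256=-73.15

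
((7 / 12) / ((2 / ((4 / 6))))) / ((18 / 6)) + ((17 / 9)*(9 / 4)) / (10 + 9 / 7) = 1883 / 4266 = 0.44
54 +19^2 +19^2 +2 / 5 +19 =3977 / 5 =795.40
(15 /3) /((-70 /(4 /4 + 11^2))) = -61 /7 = -8.71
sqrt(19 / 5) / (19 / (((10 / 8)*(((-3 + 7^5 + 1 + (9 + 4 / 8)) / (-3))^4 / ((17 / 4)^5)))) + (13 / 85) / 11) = 3826638195391392651952*sqrt(95) / 266022976558828672849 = 140.20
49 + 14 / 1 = 63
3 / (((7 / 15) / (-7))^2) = 675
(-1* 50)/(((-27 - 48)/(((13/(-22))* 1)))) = -13/33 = -0.39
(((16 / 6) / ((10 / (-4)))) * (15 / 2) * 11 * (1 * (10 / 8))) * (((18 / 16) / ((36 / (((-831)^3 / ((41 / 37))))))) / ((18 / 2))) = 197797653.91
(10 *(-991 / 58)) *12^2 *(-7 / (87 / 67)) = 111546960 / 841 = 132636.10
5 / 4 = 1.25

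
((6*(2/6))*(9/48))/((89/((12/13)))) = 9/2314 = 0.00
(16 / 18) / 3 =8 / 27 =0.30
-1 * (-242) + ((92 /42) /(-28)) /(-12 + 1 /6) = 841941 /3479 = 242.01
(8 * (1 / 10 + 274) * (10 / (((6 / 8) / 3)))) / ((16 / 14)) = 76748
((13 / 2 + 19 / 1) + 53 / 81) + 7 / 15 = 21563 / 810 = 26.62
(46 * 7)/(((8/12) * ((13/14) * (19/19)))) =6762/13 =520.15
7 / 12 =0.58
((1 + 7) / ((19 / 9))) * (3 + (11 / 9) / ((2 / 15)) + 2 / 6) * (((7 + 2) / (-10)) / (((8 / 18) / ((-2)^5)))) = 58320 / 19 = 3069.47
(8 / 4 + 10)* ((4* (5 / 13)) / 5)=48 / 13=3.69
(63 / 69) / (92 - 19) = 21 / 1679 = 0.01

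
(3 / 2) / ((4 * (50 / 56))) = 21 / 50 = 0.42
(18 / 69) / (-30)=-1 / 115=-0.01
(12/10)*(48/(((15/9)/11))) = 9504/25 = 380.16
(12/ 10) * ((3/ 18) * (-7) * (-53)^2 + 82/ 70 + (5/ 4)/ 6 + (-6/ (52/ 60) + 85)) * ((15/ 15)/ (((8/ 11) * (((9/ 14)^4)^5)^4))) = -84032876898047662371256629592854448682444604485278305163818180852673179176184501095002074882506752/ 7100421267172744102874963363471826421334291284096644361264167783315453015440325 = -11834914258757493905.89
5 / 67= 0.07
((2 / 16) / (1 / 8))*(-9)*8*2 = -144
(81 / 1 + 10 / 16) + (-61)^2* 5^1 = 149493 / 8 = 18686.62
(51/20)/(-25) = -51/500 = -0.10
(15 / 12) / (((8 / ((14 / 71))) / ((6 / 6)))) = 35 / 1136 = 0.03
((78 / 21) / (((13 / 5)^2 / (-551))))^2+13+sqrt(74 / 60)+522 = sqrt(1110) / 30+763432835 / 8281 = 92192.01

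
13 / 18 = 0.72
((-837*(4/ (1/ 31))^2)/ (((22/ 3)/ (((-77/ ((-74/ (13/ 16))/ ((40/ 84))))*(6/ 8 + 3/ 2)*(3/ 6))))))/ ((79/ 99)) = -46584335655/ 46768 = -996072.86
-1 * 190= -190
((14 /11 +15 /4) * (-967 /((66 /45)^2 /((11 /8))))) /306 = -314275 /30976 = -10.15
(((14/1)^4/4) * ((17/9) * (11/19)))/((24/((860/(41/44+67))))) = 173363960/31293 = 5540.02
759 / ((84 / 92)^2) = 133837 / 147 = 910.46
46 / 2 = 23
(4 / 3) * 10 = 40 / 3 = 13.33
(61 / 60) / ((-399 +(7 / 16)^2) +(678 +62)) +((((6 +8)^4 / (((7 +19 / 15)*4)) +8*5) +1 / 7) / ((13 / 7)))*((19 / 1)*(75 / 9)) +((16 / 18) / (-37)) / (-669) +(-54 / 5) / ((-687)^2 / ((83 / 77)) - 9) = 9691306114534570760593 / 94575960390503475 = 102471.14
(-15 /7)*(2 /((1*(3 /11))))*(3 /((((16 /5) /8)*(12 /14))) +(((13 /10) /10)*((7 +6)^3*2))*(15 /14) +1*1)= -478764 /49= -9770.69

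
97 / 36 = 2.69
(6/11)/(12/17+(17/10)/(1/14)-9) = 255/7249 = 0.04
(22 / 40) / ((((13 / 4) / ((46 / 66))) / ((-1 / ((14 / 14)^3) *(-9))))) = 69 / 65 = 1.06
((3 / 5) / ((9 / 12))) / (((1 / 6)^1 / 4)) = 96 / 5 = 19.20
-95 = -95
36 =36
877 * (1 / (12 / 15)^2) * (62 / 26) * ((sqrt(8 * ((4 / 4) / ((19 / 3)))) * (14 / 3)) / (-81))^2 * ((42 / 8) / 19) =233128525 / 61581546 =3.79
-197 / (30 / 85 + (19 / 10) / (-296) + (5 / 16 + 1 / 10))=-4956520 / 19097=-259.54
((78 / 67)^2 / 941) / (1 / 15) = 91260 / 4224149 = 0.02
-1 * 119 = -119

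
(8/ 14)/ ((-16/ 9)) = -9/ 28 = -0.32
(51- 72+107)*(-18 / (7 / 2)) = -3096 / 7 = -442.29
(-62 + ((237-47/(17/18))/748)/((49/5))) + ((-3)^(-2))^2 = -3127215649/50469804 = -61.96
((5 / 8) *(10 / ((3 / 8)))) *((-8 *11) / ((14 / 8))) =-17600 / 21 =-838.10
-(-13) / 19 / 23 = 13 / 437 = 0.03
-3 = -3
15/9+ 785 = 2360/3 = 786.67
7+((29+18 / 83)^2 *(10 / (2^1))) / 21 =30415808 / 144669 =210.24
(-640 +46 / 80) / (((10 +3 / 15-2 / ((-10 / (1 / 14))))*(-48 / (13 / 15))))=179039 / 158400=1.13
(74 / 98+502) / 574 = 24635 / 28126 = 0.88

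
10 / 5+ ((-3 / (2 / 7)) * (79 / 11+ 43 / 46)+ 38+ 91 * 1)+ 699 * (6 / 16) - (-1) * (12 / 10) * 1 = 3128099 / 10120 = 309.10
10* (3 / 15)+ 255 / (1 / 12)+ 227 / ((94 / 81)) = 306215 / 94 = 3257.61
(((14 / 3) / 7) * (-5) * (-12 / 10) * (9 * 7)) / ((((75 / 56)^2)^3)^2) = 26632648386551593566208 / 3519594669342041015625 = 7.57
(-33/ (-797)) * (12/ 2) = 198/ 797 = 0.25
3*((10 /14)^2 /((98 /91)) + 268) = 552519 /686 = 805.42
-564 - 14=-578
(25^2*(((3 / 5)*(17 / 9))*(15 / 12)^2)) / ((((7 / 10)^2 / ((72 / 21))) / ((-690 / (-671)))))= 1832812500 / 230153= 7963.45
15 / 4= 3.75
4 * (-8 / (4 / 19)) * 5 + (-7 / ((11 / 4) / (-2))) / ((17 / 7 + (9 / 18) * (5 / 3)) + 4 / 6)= -459016 / 605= -758.70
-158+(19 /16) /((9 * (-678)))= -15425875 /97632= -158.00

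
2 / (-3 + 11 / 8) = -16 / 13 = -1.23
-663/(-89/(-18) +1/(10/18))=-59670/607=-98.30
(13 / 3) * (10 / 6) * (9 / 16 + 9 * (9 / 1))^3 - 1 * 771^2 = 13616180289 / 4096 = 3324262.77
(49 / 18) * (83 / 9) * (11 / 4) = 44737 / 648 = 69.04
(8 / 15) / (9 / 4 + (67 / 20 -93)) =-8 / 1311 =-0.01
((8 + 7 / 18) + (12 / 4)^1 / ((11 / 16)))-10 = 545 / 198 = 2.75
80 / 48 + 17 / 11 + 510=16936 / 33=513.21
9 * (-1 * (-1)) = 9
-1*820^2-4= -672404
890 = 890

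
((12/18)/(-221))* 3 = -2/221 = -0.01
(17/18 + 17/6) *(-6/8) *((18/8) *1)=-51/8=-6.38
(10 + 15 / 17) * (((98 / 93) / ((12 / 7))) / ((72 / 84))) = 7.80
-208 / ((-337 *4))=52 / 337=0.15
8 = 8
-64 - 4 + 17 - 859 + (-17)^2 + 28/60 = -9308/15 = -620.53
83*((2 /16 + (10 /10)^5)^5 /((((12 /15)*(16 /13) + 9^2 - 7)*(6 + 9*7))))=106189785 /3673358336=0.03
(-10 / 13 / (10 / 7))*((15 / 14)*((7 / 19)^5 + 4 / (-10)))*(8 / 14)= 29208978 / 225325009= 0.13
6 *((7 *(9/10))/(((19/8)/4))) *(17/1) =1082.27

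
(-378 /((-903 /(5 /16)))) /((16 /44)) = 495 /1376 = 0.36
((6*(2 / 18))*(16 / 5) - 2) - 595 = -8923 / 15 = -594.87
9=9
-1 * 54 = -54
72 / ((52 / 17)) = 306 / 13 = 23.54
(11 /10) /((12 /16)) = 22 /15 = 1.47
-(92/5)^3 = -778688/125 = -6229.50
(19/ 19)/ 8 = 1/ 8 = 0.12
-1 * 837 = -837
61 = 61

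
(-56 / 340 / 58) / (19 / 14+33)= -98 / 1185665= -0.00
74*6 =444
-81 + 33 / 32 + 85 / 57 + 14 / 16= -141547 / 1824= -77.60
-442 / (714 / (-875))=541.67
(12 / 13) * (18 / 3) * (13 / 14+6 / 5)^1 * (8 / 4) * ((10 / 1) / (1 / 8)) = 1886.24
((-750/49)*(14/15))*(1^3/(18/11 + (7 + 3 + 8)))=-275/378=-0.73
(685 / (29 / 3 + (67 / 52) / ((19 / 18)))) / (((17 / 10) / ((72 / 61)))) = 146184480 / 3346399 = 43.68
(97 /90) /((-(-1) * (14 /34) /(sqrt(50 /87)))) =1649 * sqrt(174) /10962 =1.98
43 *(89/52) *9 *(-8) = -68886/13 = -5298.92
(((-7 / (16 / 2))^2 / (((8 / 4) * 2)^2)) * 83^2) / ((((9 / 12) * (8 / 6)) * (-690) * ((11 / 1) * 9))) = -337561 / 69949440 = -0.00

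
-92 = -92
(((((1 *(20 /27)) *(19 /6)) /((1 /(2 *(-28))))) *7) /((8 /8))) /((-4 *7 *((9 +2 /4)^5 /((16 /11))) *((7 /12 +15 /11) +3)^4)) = 24423956480 /23695568294455201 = 0.00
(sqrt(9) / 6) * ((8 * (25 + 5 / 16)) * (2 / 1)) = 405 / 2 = 202.50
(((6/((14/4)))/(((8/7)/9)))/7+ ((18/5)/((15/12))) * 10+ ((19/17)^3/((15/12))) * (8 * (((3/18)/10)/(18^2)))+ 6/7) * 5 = 13198303297/83570130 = 157.93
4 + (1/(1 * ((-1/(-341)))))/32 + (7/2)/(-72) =4207/288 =14.61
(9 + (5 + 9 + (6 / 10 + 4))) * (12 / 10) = 828 / 25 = 33.12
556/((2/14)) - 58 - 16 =3818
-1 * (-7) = 7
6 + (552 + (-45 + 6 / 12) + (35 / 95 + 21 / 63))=58619 / 114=514.20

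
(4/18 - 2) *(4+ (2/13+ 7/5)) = -5776/585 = -9.87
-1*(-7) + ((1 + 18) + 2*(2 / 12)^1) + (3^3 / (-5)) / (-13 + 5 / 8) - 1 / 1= 4252 / 165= 25.77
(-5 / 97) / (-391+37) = 5 / 34338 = 0.00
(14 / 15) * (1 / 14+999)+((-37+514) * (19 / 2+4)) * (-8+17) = 1766639 / 30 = 58887.97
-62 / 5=-12.40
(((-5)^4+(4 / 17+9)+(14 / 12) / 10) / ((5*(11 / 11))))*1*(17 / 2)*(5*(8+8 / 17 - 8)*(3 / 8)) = 647039 / 680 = 951.53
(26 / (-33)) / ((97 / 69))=-0.56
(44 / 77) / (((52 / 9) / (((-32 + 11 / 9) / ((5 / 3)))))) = -831 / 455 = -1.83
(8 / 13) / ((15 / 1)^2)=8 / 2925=0.00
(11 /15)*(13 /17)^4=314171 /1252815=0.25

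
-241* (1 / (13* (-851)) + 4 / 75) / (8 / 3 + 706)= -10646657 / 587998450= -0.02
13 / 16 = 0.81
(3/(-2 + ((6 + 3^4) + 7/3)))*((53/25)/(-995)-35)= -3918051/3258625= -1.20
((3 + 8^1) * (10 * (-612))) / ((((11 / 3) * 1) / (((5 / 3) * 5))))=-153000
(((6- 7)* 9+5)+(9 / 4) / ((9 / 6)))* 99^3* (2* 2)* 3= -29108970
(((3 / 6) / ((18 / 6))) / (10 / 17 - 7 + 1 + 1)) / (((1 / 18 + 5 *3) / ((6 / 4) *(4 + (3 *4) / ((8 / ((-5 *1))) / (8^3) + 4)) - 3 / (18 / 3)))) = -435013 / 17330450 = -0.03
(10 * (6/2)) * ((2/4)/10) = 1.50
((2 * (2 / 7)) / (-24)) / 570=-0.00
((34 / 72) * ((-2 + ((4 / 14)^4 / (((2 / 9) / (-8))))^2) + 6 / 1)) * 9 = 99411665 / 5764801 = 17.24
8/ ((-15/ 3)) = -8/ 5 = -1.60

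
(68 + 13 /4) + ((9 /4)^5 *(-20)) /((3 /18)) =-876615 /128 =-6848.55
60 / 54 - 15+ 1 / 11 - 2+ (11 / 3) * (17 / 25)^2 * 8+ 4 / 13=-1549672 / 804375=-1.93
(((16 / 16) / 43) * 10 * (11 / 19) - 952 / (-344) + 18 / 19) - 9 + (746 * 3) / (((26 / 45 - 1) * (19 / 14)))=-60707372 / 15523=-3910.80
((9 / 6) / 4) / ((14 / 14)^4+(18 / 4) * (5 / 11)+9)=33 / 1060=0.03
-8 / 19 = -0.42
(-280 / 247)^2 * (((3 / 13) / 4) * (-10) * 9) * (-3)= 15876000 / 793117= 20.02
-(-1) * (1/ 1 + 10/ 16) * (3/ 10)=39/ 80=0.49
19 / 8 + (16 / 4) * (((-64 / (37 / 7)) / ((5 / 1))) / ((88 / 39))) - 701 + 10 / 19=-217263757 / 309320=-702.39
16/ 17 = 0.94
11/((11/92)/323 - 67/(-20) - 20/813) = 664375470/200869087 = 3.31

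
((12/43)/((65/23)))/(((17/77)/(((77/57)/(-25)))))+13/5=58135557/22569625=2.58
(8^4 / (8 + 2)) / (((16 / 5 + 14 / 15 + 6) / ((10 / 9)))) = 2560 / 57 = 44.91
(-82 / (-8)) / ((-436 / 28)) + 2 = 585 / 436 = 1.34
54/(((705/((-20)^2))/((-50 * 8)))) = -576000/47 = -12255.32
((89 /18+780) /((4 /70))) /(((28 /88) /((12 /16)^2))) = 777095 /32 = 24284.22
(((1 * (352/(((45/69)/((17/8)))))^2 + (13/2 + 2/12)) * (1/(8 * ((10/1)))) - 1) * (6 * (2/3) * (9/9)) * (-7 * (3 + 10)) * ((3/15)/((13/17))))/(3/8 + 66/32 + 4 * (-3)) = 8286911248/50625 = 163692.07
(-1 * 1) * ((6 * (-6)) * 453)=16308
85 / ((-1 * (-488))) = 0.17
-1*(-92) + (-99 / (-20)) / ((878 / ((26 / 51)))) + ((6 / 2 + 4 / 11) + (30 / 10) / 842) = 65921994029 / 691223060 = 95.37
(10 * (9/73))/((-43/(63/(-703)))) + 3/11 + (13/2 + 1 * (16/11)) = 399540517/48547774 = 8.23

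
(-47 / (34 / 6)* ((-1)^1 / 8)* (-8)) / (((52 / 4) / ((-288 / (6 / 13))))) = 6768 / 17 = 398.12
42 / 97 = 0.43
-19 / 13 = -1.46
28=28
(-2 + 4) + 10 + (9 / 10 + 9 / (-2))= 42 / 5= 8.40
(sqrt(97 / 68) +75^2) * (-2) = -11250-sqrt(1649) / 17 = -11252.39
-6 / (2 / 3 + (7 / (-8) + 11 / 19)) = -2736 / 169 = -16.19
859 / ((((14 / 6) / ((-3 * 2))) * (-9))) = 1718 / 7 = 245.43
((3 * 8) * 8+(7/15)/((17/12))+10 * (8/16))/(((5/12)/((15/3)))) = 201276/85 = 2367.95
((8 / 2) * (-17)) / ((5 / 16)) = -1088 / 5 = -217.60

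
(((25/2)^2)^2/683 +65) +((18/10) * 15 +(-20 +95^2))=99802641/10928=9132.75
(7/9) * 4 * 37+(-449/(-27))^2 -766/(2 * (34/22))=1782512/12393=143.83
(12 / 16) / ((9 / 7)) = 7 / 12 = 0.58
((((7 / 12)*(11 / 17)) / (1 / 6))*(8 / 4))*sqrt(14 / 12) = 77*sqrt(42) / 102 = 4.89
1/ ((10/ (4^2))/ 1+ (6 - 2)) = 8/ 37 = 0.22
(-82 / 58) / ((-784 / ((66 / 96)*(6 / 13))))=1353 / 2364544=0.00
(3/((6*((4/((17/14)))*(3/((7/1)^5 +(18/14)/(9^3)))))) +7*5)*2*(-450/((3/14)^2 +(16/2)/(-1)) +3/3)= 7569852641495/74252052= 101948.06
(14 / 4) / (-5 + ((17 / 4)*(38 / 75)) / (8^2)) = -4800 / 6811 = -0.70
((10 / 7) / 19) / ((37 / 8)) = 80 / 4921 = 0.02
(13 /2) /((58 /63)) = 819 /116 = 7.06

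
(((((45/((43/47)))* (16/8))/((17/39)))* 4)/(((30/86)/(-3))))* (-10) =77632.94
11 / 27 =0.41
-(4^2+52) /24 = -17 /6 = -2.83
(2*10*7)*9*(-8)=-10080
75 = 75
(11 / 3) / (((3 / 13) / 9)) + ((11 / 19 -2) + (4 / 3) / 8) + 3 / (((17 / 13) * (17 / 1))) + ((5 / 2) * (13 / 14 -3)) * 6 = 12777512 / 115311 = 110.81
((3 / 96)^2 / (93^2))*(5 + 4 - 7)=1 / 4428288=0.00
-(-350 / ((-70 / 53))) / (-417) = 265 / 417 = 0.64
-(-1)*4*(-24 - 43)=-268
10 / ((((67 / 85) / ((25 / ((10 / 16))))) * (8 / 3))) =190.30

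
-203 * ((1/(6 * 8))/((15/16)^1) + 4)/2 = -408.26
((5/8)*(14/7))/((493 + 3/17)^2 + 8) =1445/281175072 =0.00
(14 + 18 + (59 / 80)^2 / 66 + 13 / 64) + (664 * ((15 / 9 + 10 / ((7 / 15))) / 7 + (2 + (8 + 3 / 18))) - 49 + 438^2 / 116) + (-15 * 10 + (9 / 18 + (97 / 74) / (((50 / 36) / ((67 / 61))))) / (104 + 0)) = 10428.47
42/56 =3/4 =0.75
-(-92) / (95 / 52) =4784 / 95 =50.36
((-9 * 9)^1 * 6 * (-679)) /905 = 364.63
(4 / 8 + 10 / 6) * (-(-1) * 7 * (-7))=-637 / 6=-106.17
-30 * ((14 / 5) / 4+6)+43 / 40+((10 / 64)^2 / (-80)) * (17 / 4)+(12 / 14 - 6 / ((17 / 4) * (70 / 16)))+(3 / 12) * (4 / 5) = -7767270799 / 38993920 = -199.19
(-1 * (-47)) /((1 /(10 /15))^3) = 13.93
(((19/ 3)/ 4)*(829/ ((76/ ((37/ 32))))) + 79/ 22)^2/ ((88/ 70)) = 5546229696875/ 12560891904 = 441.55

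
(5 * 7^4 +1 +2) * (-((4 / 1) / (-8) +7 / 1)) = -78052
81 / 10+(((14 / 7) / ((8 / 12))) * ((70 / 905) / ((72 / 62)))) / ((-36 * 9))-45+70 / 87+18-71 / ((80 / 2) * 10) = -9323200567 / 510202800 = -18.27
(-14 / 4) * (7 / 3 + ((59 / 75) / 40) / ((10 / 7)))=-164297 / 20000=-8.21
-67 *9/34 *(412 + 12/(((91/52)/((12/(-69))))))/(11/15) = -299118150/30107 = -9935.17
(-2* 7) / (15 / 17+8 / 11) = -374 / 43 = -8.70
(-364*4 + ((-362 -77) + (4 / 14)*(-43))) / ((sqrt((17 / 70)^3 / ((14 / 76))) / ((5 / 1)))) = -4672850*sqrt(1615) / 5491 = -34199.26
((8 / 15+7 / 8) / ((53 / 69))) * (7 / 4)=27209 / 8480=3.21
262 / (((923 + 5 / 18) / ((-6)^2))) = 169776 / 16619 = 10.22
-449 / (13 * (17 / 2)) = -4.06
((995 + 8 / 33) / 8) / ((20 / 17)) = 558331 / 5280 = 105.74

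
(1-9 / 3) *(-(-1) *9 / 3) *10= -60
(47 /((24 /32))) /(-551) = -188 /1653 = -0.11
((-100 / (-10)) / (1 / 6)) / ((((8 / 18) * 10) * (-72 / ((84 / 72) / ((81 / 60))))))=-35 / 216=-0.16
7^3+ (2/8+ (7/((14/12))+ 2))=1405/4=351.25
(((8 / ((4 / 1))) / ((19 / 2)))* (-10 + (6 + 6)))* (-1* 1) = -8 / 19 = -0.42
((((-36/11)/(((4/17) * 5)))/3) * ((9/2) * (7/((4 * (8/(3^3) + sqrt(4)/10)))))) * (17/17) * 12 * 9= -1589.06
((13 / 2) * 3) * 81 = 3159 / 2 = 1579.50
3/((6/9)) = 9/2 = 4.50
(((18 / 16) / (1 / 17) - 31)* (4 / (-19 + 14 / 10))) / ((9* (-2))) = -475 / 3168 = -0.15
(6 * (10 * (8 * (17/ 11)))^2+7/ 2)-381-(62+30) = 22081581/ 242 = 91246.20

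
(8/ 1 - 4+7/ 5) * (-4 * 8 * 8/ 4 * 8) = -13824/ 5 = -2764.80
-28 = -28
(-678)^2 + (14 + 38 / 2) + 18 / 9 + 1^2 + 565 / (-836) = 384325355 / 836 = 459719.32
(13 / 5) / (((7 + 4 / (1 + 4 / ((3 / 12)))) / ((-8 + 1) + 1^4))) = -442 / 205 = -2.16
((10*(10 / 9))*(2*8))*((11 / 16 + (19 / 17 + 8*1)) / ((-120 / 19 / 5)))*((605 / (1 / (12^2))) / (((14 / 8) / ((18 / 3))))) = -7007352000 / 17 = -412197176.47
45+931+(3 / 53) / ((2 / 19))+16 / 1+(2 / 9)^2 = 8522353 / 8586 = 992.59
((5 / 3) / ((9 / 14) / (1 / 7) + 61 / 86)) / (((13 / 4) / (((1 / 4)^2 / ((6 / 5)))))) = 1075 / 209664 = 0.01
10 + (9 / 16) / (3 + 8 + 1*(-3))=1289 / 128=10.07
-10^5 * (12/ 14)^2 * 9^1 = -32400000/ 49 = -661224.49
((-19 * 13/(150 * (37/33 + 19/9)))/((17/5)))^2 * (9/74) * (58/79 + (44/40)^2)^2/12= 47018516432645043/54669322649600000000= 0.00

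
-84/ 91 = -12/ 13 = -0.92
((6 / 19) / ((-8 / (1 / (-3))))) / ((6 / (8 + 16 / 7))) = 3 / 133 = 0.02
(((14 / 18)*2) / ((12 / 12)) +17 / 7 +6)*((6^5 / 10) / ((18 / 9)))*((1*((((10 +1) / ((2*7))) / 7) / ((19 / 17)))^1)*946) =12017306664 / 32585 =368798.73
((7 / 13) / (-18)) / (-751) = 7 / 175734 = 0.00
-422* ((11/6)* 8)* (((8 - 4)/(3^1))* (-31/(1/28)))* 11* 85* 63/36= 105485922080/9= 11720658008.89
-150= -150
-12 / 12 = -1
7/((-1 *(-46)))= 7/46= 0.15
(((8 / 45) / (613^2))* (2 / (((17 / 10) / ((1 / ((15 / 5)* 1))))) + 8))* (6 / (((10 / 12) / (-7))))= -0.00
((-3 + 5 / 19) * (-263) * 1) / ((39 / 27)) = 9468 / 19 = 498.32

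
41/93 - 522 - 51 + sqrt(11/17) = -53248/93 + sqrt(187)/17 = -571.75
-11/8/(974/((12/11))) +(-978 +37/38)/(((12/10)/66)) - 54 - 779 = -2019724443/37012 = -54569.45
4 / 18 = 2 / 9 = 0.22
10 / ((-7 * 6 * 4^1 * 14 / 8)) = -5 / 147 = -0.03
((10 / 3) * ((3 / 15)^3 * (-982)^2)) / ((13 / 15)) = 1928648 / 65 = 29671.51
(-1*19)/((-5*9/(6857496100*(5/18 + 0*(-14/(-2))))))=65146212950/81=804274233.95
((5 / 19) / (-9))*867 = -1445 / 57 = -25.35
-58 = -58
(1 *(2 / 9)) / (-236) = -1 / 1062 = -0.00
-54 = -54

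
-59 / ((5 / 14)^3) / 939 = -161896 / 117375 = -1.38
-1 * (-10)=10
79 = 79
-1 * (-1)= 1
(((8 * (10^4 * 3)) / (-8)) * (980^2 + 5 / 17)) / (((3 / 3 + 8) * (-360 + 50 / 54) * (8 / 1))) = 36735311250 / 32963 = 1114440.77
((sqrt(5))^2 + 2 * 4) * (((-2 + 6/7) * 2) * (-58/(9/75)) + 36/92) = 6939257/483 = 14366.99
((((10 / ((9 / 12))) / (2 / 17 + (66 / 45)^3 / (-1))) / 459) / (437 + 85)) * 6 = -2500 / 22741713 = -0.00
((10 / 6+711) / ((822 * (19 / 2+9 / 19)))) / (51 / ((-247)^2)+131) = 1239153799 / 1867412512305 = 0.00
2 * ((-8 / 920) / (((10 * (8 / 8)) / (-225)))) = 9 / 23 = 0.39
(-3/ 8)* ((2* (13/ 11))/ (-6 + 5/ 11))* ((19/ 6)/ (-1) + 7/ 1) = 299/ 488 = 0.61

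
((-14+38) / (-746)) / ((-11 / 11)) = 12 / 373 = 0.03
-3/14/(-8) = 3/112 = 0.03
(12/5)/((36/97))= 97/15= 6.47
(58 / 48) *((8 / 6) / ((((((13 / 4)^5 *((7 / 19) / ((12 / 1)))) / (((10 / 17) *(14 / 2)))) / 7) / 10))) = 789913600 / 18935943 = 41.72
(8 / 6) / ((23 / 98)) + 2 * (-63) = -8302 / 69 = -120.32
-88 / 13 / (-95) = 88 / 1235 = 0.07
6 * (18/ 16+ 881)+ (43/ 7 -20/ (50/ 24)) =740501/ 140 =5289.29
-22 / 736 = -11 / 368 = -0.03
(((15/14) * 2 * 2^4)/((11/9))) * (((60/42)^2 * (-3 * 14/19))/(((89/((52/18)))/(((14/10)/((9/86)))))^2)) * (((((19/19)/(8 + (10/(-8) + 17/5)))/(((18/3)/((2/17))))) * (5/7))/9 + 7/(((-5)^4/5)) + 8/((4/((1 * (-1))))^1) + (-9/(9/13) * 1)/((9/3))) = 327517814986059776/2186543341988775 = 149.79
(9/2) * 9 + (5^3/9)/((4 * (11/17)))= 18163/396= 45.87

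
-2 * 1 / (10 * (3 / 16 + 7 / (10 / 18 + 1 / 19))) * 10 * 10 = -4160 / 2433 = -1.71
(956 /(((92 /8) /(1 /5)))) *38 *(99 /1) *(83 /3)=199004784 /115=1730476.38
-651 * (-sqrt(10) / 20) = 102.93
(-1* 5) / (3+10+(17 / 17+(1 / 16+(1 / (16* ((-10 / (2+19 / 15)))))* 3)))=-4000 / 11201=-0.36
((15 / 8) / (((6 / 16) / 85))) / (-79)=-5.38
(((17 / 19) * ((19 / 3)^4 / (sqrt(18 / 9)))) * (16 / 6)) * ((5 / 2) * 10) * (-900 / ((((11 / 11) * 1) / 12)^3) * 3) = -223877760000 * sqrt(2) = -316610964505.71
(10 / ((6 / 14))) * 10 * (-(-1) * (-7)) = -4900 / 3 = -1633.33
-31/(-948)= 31/948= 0.03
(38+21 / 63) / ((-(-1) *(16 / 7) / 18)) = 2415 / 8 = 301.88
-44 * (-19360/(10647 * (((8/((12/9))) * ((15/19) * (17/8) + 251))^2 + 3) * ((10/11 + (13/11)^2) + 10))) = 595347568640/210467866635389727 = 0.00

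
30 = 30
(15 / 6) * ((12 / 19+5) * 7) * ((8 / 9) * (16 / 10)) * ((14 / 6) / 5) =167776 / 2565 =65.41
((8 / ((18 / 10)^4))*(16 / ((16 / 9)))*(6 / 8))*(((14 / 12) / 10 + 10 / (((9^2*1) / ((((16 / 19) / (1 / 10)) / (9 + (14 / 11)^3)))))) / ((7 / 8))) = 47731146500 / 38542443597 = 1.24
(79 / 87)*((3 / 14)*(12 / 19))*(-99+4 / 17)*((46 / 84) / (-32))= 3050743 / 14687456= 0.21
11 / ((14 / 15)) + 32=613 / 14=43.79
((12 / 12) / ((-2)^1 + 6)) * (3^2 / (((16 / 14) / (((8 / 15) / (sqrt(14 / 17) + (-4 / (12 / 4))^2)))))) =6426 / 8045 - 1701 * sqrt(238) / 64360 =0.39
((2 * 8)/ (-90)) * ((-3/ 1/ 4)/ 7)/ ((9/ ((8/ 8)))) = 2/ 945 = 0.00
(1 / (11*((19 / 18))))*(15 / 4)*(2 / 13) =135 / 2717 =0.05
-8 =-8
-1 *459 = -459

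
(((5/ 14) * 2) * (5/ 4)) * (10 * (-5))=-625/ 14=-44.64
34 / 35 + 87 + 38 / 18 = 28376 / 315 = 90.08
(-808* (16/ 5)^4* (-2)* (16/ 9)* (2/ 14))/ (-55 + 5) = -847249408/ 984375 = -860.70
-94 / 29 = -3.24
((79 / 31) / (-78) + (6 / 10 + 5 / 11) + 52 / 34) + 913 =2069905813 / 2260830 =915.55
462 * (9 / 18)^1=231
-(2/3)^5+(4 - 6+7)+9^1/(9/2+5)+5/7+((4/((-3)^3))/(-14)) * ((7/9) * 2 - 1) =30176/4617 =6.54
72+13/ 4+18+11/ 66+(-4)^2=1313/ 12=109.42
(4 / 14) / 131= 2 / 917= 0.00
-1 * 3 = -3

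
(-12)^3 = -1728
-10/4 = -5/2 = -2.50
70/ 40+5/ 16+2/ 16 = 35/ 16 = 2.19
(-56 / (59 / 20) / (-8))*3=7.12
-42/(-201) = 14/67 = 0.21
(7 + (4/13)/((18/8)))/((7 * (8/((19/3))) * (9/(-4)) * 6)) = -0.06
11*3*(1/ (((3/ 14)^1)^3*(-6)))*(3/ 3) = -558.96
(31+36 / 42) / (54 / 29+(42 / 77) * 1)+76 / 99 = 2483713 / 177408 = 14.00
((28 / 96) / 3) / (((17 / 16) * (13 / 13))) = 14 / 153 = 0.09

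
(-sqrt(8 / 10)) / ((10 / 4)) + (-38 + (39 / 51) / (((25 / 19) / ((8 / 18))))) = -144362 / 3825 - 4*sqrt(5) / 25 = -38.10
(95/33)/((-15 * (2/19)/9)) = -361/22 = -16.41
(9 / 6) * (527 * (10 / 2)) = 7905 / 2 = 3952.50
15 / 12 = 5 / 4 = 1.25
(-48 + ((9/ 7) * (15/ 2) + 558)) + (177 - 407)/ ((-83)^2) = 50114255/ 96446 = 519.61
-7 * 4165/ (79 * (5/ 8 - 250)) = 6664/ 4503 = 1.48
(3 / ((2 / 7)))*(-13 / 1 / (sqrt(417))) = -6.68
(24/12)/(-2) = -1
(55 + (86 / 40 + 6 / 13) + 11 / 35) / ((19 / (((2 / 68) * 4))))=21085 / 58786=0.36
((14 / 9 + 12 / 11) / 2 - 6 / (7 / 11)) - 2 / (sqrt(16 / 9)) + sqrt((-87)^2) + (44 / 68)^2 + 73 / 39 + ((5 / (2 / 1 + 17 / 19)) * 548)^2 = 51323785737083 / 57279222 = 896027.98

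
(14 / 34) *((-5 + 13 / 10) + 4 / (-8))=-147 / 85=-1.73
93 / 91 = 1.02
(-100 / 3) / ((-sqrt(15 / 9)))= 20 * sqrt(15) / 3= 25.82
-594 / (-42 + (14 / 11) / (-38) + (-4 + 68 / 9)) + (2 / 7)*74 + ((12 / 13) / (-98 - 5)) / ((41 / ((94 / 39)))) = 13226566392614 / 361581667993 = 36.58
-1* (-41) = 41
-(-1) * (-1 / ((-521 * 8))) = 1 / 4168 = 0.00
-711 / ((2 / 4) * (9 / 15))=-2370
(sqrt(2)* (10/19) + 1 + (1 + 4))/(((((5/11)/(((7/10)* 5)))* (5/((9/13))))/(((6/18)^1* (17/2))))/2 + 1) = 39270* sqrt(2)/86963 + 23562/4577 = 5.79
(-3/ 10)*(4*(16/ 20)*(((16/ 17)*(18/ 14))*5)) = -3456/ 595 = -5.81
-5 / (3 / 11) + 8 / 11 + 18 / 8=-2027 / 132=-15.36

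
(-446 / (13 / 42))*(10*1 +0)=-187320 / 13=-14409.23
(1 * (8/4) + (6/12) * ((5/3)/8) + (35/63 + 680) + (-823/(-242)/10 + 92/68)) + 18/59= 59826332389/87381360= 684.66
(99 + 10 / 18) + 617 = 6449 / 9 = 716.56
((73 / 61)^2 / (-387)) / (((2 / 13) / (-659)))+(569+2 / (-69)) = 38739378151 / 66241242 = 584.82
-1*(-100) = 100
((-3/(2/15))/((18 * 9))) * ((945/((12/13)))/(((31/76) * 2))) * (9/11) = -389025/2728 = -142.60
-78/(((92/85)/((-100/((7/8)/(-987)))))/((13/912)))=-50636625/437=-115873.28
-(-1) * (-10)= -10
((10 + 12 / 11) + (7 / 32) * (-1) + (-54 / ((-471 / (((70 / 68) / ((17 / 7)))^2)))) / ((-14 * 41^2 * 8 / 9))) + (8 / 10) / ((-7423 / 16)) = 1565207993149216707 / 143987630223545680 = 10.87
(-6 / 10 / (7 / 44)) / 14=-66 / 245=-0.27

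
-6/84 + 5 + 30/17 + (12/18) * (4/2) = 5731/714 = 8.03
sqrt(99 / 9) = sqrt(11) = 3.32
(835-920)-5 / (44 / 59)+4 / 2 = -3947 / 44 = -89.70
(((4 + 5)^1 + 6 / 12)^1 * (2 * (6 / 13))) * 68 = 7752 / 13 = 596.31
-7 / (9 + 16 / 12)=-21 / 31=-0.68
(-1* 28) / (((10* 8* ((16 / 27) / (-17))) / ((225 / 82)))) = 144585 / 5248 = 27.55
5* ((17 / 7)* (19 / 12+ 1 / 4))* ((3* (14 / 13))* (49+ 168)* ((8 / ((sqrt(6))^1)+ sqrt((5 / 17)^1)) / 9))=11935* sqrt(85) / 117+ 811580* sqrt(6) / 351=6604.17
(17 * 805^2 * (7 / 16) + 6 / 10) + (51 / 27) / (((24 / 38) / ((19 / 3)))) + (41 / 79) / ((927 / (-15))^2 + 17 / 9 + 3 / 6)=4243103471478323221 / 880365717360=4819705.48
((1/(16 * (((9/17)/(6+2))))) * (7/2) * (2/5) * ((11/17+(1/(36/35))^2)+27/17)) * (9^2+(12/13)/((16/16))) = 34826281/101088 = 344.51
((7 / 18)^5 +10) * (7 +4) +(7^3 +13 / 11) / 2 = 5865363151 / 20785248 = 282.19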